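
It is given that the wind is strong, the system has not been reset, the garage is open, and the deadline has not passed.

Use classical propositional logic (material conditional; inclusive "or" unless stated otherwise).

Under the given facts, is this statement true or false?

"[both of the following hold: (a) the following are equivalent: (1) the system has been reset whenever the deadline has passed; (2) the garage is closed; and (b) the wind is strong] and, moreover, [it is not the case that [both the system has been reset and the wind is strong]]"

The statement is false.

Let S = "the deadline has passed" (False), Q = "the system has been reset" (False), R = "the garage is closed" (False), P = "the wind is strong" (True).
In symbols: (((S -> Q) iff R) and P) and not (Q and P)

S -> Q = False -> False = True
(S -> Q) iff R = True iff False = False
((S -> Q) iff R) and P = False and True = False
Q and P = False and True = False
not (Q and P) = not False = True
(((S -> Q) iff R) and P) and not (Q and P) = False and True = False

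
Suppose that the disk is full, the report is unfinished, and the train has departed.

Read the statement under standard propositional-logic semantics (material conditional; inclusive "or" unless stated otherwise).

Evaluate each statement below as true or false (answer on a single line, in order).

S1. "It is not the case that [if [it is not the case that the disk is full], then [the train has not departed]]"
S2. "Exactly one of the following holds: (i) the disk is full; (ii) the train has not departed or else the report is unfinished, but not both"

Let W = "the disk is full" (T), R = "the train has departed" (T), M = "the report is finished" (F).

S1: This is ¬(¬W → ¬R).

¬W = ¬T = F
¬R = ¬T = F
¬W → ¬R = F → F = T
¬(¬W → ¬R) = ¬T = F
Thus S1 is false.

S2: Formalization: W ⊕ (¬R ⊕ ¬M)

¬R = ¬T = F
¬M = ¬F = T
¬R ⊕ ¬M = F ⊕ T = T
W ⊕ (¬R ⊕ ¬M) = T ⊕ T = F
Thus S2 is false.

S1 false, S2 false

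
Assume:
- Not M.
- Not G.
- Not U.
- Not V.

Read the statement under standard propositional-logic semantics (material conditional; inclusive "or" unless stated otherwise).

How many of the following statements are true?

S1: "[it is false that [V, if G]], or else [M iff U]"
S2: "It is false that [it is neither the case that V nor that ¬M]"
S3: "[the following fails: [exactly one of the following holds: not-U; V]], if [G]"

3

S1: Formalization: ¬(G → V) ∨ (M ↔ U)

G → V = F → F = T
¬(G → V) = ¬T = F
M ↔ U = F ↔ F = T
¬(G → V) ∨ (M ↔ U) = F ∨ T = T
Thus S1 is true.

S2: This is ¬(V ↓ ¬M).

¬M = ¬F = T
V ↓ ¬M = F ↓ T = F
¬(V ↓ ¬M) = ¬F = T
So S2 is true.

S3: This is G → ¬(¬U ⊕ V).

¬U = ¬F = T
¬U ⊕ V = T ⊕ F = T
¬(¬U ⊕ V) = ¬T = F
G → ¬(¬U ⊕ V) = F → F = T
Hence S3 is true.

3 of the 3 statements are true (S1, S2, S3).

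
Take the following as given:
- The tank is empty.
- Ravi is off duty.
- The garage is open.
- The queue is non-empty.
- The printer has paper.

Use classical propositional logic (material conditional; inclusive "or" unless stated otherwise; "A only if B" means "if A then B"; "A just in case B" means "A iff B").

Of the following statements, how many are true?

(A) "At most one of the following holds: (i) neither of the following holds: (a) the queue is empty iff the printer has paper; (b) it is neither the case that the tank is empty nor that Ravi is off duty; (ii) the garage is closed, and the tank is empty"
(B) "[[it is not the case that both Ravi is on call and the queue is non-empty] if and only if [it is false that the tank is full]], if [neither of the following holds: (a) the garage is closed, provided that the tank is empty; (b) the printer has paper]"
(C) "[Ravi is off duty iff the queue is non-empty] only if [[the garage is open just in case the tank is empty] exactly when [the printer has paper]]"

3

Let S = "the queue is empty" (F), U = "the printer has paper" (T), P = "the tank is full" (F), Q = "Ravi is on call" (F), R = "the garage is closed" (F).

(A): Parsed as ((S <-> U) nor (~P nor ~Q)) nand (R & ~P)

S <-> U = F <-> T = F
~P = ~F = T
~Q = ~F = T
~P nor ~Q = T nor T = F
(S <-> U) nor (~P nor ~Q) = F nor F = T
~P = ~F = T
R & ~P = F & T = F
((S <-> U) nor (~P nor ~Q)) nand (R & ~P) = T nand F = T
Thus (A) is true.

(B): In symbols: ((~P -> R) nor U) -> ((Q nand ~S) <-> ~P)

~P = ~F = T
~P -> R = T -> F = F
(~P -> R) nor U = F nor T = F
~S = ~F = T
Q nand ~S = F nand T = T
~P = ~F = T
(Q nand ~S) <-> ~P = T <-> T = T
((~P -> R) nor U) -> ((Q nand ~S) <-> ~P) = F -> T = T
So (B) is true.

(C): This is (~Q <-> ~S) -> ((~R <-> ~P) <-> U).

~Q = ~F = T
~S = ~F = T
~Q <-> ~S = T <-> T = T
~R = ~F = T
~P = ~F = T
~R <-> ~P = T <-> T = T
(~R <-> ~P) <-> U = T <-> T = T
(~Q <-> ~S) -> ((~R <-> ~P) <-> U) = T -> T = T
So (C) is true.

3 of the 3 statements are true.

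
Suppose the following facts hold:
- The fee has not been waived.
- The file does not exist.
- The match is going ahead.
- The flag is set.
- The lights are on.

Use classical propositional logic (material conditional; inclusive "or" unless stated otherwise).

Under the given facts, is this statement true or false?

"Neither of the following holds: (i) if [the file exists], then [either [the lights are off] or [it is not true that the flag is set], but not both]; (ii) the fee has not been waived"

The statement is false.

Let G = "the file exists" (F), D = "the lights are on" (T), V = "the flag is set" (T), H = "the fee has been waived" (F).
Parsed as (G → (¬D ⊕ ¬V)) ↓ ¬H

¬D = ¬T = F
¬V = ¬T = F
¬D ⊕ ¬V = F ⊕ F = F
G → (¬D ⊕ ¬V) = F → F = T
¬H = ¬F = T
(G → (¬D ⊕ ¬V)) ↓ ¬H = T ↓ T = F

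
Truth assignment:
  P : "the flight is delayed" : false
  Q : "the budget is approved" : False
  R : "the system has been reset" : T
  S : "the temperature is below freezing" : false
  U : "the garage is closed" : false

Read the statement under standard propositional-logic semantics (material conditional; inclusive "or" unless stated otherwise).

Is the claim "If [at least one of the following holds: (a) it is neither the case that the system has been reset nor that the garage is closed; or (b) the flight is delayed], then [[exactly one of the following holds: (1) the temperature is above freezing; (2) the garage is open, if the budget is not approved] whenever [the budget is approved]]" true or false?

Values: R=True, U=False, P=False, Q=False, S=False.
Formalization: ((R nor U) or P) -> (Q -> (not S xor (not Q -> not U)))

R nor U = True nor False = False
(R nor U) or P = False or False = False
not S = not False = True
not Q = not False = True
not U = not False = True
not Q -> not U = True -> True = True
not S xor (not Q -> not U) = True xor True = False
Q -> (not S xor (not Q -> not U)) = False -> False = True
((R nor U) or P) -> (Q -> (not S xor (not Q -> not U))) = False -> True = True

True.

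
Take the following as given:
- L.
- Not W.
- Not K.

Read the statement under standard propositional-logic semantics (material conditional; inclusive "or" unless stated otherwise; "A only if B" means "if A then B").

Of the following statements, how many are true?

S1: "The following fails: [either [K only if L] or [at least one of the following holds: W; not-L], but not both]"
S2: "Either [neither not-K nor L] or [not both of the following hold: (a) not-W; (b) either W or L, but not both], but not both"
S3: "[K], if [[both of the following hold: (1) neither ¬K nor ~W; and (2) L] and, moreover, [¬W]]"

S1: Formalization: ~((K -> L) xor (W | ~L))

K -> L = F -> T = T
~L = ~T = F
W | ~L = F | F = F
(K -> L) xor (W | ~L) = T xor F = T
~((K -> L) xor (W | ~L)) = ~T = F
Hence S1 is false.

S2: This is (~K nor L) xor (~W nand (W xor L)).

~K = ~F = T
~K nor L = T nor T = F
~W = ~F = T
W xor L = F xor T = T
~W nand (W xor L) = T nand T = F
(~K nor L) xor (~W nand (W xor L)) = F xor F = F
So S2 is false.

S3: Parsed as (((~K nor ~W) & L) & ~W) -> K

~K = ~F = T
~W = ~F = T
~K nor ~W = T nor T = F
(~K nor ~W) & L = F & T = F
~W = ~F = T
((~K nor ~W) & L) & ~W = F & T = F
(((~K nor ~W) & L) & ~W) -> K = F -> F = T
Thus S3 is true.

1 of the 3 statements is true (S3).

1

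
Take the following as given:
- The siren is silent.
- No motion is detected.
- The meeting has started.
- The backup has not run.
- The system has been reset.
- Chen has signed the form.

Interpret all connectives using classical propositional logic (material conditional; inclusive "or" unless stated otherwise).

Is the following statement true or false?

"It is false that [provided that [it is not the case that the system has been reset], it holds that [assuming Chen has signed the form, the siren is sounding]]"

False

Let U = "the system has been reset" (T), V = "Chen has signed the form" (T), P = "the siren is sounding" (F).
Parsed as ~(~U -> (V -> P))

~U = ~T = F
V -> P = T -> F = F
~U -> (V -> P) = F -> F = T
~(~U -> (V -> P)) = ~T = F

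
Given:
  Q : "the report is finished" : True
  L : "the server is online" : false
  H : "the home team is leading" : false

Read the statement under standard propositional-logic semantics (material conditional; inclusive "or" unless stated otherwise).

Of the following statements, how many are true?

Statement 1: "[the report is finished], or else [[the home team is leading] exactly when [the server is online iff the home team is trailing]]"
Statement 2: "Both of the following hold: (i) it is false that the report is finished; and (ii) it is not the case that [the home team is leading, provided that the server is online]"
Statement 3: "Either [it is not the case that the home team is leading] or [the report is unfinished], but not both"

2

Statement 1: This is Q or (H iff (L iff not H)).

not H = not False = True
L iff not H = False iff True = False
H iff (L iff not H) = False iff False = True
Q or (H iff (L iff not H)) = True or True = True
So Statement 1 is true.

Statement 2: Formalization: not Q and not (L -> H)

not Q = not True = False
L -> H = False -> False = True
not (L -> H) = not True = False
not Q and not (L -> H) = False and False = False
Hence Statement 2 is false.

Statement 3: This is not H xor not Q.

not H = not False = True
not Q = not True = False
not H xor not Q = True xor False = True
Thus Statement 3 is true.

True statements: 2 (Statement 1, Statement 3).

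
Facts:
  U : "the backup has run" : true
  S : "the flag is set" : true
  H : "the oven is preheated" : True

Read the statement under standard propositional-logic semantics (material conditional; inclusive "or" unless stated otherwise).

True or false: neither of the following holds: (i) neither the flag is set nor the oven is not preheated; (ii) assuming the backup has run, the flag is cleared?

The statement is true.

Parsed as (S ↓ ¬H) ↓ (U → ¬S)

¬H = ¬T = F
S ↓ ¬H = T ↓ F = F
¬S = ¬T = F
U → ¬S = T → F = F
(S ↓ ¬H) ↓ (U → ¬S) = F ↓ F = T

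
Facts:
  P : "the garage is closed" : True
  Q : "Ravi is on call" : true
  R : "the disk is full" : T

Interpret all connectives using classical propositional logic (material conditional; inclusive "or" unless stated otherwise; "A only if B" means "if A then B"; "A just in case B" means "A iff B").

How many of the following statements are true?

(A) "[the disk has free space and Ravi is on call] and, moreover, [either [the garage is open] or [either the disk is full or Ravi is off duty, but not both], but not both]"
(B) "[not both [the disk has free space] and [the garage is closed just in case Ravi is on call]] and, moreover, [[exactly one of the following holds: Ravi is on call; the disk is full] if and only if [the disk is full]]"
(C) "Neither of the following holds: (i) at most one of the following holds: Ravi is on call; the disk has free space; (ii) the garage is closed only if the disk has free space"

(A): Parsed as (¬R ∧ Q) ∧ (¬P ⊕ (R ⊕ ¬Q))

¬R = ¬T = F
¬R ∧ Q = F ∧ T = F
¬P = ¬T = F
¬Q = ¬T = F
R ⊕ ¬Q = T ⊕ F = T
¬P ⊕ (R ⊕ ¬Q) = F ⊕ T = T
(¬R ∧ Q) ∧ (¬P ⊕ (R ⊕ ¬Q)) = F ∧ T = F
So (A) is false.

(B): This is (¬R ↑ (P ↔ Q)) ∧ ((Q ⊕ R) ↔ R).

¬R = ¬T = F
P ↔ Q = T ↔ T = T
¬R ↑ (P ↔ Q) = F ↑ T = T
Q ⊕ R = T ⊕ T = F
(Q ⊕ R) ↔ R = F ↔ T = F
(¬R ↑ (P ↔ Q)) ∧ ((Q ⊕ R) ↔ R) = T ∧ F = F
Hence (B) is false.

(C): This is (Q ↑ ¬R) ↓ (P → ¬R).

¬R = ¬T = F
Q ↑ ¬R = T ↑ F = T
¬R = ¬T = F
P → ¬R = T → F = F
(Q ↑ ¬R) ↓ (P → ¬R) = T ↓ F = F
Hence (C) is false.

Count: 0.

0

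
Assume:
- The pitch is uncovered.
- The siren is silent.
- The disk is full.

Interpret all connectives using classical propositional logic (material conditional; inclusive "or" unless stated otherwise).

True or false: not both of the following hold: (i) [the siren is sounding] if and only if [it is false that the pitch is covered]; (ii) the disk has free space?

Let R = "the siren is sounding" (F), W = "the pitch is covered" (F), M = "the disk is full" (T).
Formalization: (R ↔ ¬W) ↑ ¬M

¬W = ¬F = T
R ↔ ¬W = F ↔ T = F
¬M = ¬T = F
(R ↔ ¬W) ↑ ¬M = F ↑ F = T

True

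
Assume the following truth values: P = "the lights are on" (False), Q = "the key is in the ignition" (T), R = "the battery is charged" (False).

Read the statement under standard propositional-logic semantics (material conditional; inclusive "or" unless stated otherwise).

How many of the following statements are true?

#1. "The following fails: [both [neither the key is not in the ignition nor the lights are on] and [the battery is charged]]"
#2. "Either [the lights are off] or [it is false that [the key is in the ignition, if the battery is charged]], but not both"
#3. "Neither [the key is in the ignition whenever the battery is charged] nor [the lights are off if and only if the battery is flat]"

#1: Parsed as ¬((¬Q ↓ P) ∧ R)

¬Q = ¬T = F
¬Q ↓ P = F ↓ F = T
(¬Q ↓ P) ∧ R = T ∧ F = F
¬((¬Q ↓ P) ∧ R) = ¬F = T
Hence #1 is true.

#2: Parsed as ¬P ⊕ ¬(R → Q)

¬P = ¬F = T
R → Q = F → T = T
¬(R → Q) = ¬T = F
¬P ⊕ ¬(R → Q) = T ⊕ F = T
So #2 is true.

#3: Formalization: (R → Q) ↓ (¬P ↔ ¬R)

R → Q = F → T = T
¬P = ¬F = T
¬R = ¬F = T
¬P ↔ ¬R = T ↔ T = T
(R → Q) ↓ (¬P ↔ ¬R) = T ↓ T = F
Hence #3 is false.

Count: 2.

2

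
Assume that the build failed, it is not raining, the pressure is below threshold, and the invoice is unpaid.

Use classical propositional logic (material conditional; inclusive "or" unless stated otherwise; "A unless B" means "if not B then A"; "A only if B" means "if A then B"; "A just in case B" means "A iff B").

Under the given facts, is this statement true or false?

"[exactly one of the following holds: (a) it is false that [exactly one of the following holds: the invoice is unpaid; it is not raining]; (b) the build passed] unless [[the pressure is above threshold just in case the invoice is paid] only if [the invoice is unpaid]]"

Let D = "the invoice is paid" (F), V = "it is raining" (F), U = "the build passed" (F), N = "the pressure is above threshold" (F).
Parsed as (~(~D xor ~V) xor U) | ((N <-> D) -> ~D)

~D = ~F = T
~V = ~F = T
~D xor ~V = T xor T = F
~(~D xor ~V) = ~F = T
~(~D xor ~V) xor U = T xor F = T
N <-> D = F <-> F = T
~D = ~F = T
(N <-> D) -> ~D = T -> T = T
(~(~D xor ~V) xor U) | ((N <-> D) -> ~D) = T | T = T

True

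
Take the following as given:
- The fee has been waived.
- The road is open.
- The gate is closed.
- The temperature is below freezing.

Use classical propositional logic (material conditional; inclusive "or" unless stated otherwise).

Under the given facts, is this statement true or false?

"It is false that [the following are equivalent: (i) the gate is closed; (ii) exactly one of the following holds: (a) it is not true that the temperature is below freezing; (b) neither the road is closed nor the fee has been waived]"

Let R = "the gate is open" (F), S = "the temperature is below freezing" (T), Q = "the road is closed" (F), P = "the fee has been waived" (T).
This is ~(~R <-> (~S xor (Q nor P))).

~R = ~F = T
~S = ~T = F
Q nor P = F nor T = F
~S xor (Q nor P) = F xor F = F
~R <-> (~S xor (Q nor P)) = T <-> F = F
~(~R <-> (~S xor (Q nor P))) = ~F = T

true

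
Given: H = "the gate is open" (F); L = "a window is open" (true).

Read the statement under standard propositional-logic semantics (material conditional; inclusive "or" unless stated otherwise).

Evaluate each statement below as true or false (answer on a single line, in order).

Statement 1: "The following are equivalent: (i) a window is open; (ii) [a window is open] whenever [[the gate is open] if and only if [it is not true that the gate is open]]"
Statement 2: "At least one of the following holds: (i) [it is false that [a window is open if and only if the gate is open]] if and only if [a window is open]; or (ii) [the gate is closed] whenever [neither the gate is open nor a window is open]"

Statement 1 true / Statement 2 true

Statement 1: In symbols: L <-> ((H <-> ~H) -> L)

~H = ~F = T
H <-> ~H = F <-> T = F
(H <-> ~H) -> L = F -> T = T
L <-> ((H <-> ~H) -> L) = T <-> T = T
Hence Statement 1 is true.

Statement 2: Parsed as (~(L <-> H) <-> L) | ((H nor L) -> ~H)

L <-> H = T <-> F = F
~(L <-> H) = ~F = T
~(L <-> H) <-> L = T <-> T = T
H nor L = F nor T = F
~H = ~F = T
(H nor L) -> ~H = F -> T = T
(~(L <-> H) <-> L) | ((H nor L) -> ~H) = T | T = T
Hence Statement 2 is true.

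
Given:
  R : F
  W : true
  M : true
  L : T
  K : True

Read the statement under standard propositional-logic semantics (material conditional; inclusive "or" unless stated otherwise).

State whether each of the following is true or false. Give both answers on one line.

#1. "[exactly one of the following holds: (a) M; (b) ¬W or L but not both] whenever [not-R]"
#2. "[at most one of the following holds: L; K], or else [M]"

#1: Formalization: ¬R → (M ⊕ (¬W ⊕ L))

¬R = ¬F = T
¬W = ¬T = F
¬W ⊕ L = F ⊕ T = T
M ⊕ (¬W ⊕ L) = T ⊕ T = F
¬R → (M ⊕ (¬W ⊕ L)) = T → F = F
So #1 is false.

#2: Parsed as (L ↑ K) ∨ M

L ↑ K = T ↑ T = F
(L ↑ K) ∨ M = F ∨ T = T
Thus #2 is true.

#1 False; #2 True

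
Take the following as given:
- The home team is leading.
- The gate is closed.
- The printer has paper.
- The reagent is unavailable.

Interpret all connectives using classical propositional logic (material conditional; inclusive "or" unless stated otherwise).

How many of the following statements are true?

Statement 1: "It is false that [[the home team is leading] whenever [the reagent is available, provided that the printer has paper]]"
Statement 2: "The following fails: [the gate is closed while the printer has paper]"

Let R = "the printer has paper" (T), S = "the reagent is available" (F), P = "the home team is leading" (T), Q = "the gate is open" (F).

Statement 1: In symbols: ¬((R → S) → P)

R → S = T → F = F
(R → S) → P = F → T = T
¬((R → S) → P) = ¬T = F
Hence Statement 1 is false.

Statement 2: Formalization: ¬(¬Q ∧ R)

¬Q = ¬F = T
¬Q ∧ R = T ∧ T = T
¬(¬Q ∧ R) = ¬T = F
So Statement 2 is false.

Count: 0.

0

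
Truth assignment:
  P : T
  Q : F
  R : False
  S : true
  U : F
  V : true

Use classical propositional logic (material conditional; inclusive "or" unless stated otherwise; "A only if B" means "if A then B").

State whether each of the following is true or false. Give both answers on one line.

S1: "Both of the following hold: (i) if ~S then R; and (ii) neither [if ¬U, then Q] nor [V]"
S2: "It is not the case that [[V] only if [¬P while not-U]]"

S1 False; S2 True

S1: In symbols: (not S -> R) and ((not U -> Q) nor V)

not S = not True = False
not S -> R = False -> False = True
not U = not False = True
not U -> Q = True -> False = False
(not U -> Q) nor V = False nor True = False
(not S -> R) and ((not U -> Q) nor V) = True and False = False
So S1 is false.

S2: In symbols: not (V -> (not P and not U))

not P = not True = False
not U = not False = True
not P and not U = False and True = False
V -> (not P and not U) = True -> False = False
not (V -> (not P and not U)) = not False = True
Thus S2 is true.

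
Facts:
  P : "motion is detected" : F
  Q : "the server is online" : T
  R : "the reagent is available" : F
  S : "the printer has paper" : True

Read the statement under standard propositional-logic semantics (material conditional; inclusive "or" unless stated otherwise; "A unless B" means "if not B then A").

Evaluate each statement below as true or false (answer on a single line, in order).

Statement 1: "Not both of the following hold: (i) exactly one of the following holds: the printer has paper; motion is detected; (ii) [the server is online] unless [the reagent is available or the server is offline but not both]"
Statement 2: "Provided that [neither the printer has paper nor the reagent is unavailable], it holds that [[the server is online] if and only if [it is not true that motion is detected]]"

Statement 1: This is (S xor P) nand (Q or (R xor not Q)).

S xor P = True xor False = True
not Q = not True = False
R xor not Q = False xor False = False
Q or (R xor not Q) = True or False = True
(S xor P) nand (Q or (R xor not Q)) = True nand True = False
So Statement 1 is false.

Statement 2: This is (S nor not R) -> (Q iff not P).

not R = not False = True
S nor not R = True nor True = False
not P = not False = True
Q iff not P = True iff True = True
(S nor not R) -> (Q iff not P) = False -> True = True
Thus Statement 2 is true.

Statement 1 False / Statement 2 True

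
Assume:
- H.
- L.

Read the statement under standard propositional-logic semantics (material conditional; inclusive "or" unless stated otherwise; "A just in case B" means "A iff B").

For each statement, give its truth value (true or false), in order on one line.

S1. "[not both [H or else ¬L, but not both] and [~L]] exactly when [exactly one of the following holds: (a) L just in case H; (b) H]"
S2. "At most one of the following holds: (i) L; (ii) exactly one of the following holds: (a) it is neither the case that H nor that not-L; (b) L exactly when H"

S1: This is ((H ⊕ ¬L) ↑ ¬L) ↔ ((L ↔ H) ⊕ H).

¬L = ¬T = F
H ⊕ ¬L = T ⊕ F = T
¬L = ¬T = F
(H ⊕ ¬L) ↑ ¬L = T ↑ F = T
L ↔ H = T ↔ T = T
(L ↔ H) ⊕ H = T ⊕ T = F
((H ⊕ ¬L) ↑ ¬L) ↔ ((L ↔ H) ⊕ H) = T ↔ F = F
Thus S1 is false.

S2: Formalization: L ↑ ((H ↓ ¬L) ⊕ (L ↔ H))

¬L = ¬T = F
H ↓ ¬L = T ↓ F = F
L ↔ H = T ↔ T = T
(H ↓ ¬L) ⊕ (L ↔ H) = F ⊕ T = T
L ↑ ((H ↓ ¬L) ⊕ (L ↔ H)) = T ↑ T = F
Thus S2 is false.

S1 F, S2 F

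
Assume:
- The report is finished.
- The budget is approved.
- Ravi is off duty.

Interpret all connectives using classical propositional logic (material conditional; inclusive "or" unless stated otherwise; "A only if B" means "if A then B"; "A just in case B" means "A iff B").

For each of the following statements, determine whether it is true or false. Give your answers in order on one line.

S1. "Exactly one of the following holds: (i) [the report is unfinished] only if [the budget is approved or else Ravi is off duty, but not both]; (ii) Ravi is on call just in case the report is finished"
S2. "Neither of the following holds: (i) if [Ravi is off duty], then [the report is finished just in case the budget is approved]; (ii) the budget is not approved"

Let P = "the report is finished" (True), Q = "the budget is approved" (True), R = "Ravi is on call" (False).

S1: In symbols: (not P -> (Q xor not R)) xor (R iff P)

not P = not True = False
not R = not False = True
Q xor not R = True xor True = False
not P -> (Q xor not R) = False -> False = True
R iff P = False iff True = False
(not P -> (Q xor not R)) xor (R iff P) = True xor False = True
So S1 is true.

S2: This is (not R -> (P iff Q)) nor not Q.

not R = not False = True
P iff Q = True iff True = True
not R -> (P iff Q) = True -> True = True
not Q = not True = False
(not R -> (P iff Q)) nor not Q = True nor False = False
Thus S2 is false.

S1 T, S2 F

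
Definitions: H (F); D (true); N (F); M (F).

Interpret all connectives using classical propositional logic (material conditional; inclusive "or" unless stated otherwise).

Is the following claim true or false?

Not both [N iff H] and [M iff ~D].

False.

Values: N=F, H=F, M=F, D=T.
This is (N <-> H) nand (M <-> ~D).

N <-> H = F <-> F = T
~D = ~T = F
M <-> ~D = F <-> F = T
(N <-> H) nand (M <-> ~D) = T nand T = F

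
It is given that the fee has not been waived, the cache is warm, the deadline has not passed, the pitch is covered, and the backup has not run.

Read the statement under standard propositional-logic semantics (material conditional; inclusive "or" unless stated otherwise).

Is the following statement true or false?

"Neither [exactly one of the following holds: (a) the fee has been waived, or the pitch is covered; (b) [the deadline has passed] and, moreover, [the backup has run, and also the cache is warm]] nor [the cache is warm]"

false

Let P = "the fee has been waived" (F), S = "the pitch is covered" (T), R = "the deadline has passed" (F), U = "the backup has run" (F), Q = "the cache is warm" (T).
Parsed as ((P ∨ S) ⊕ (R ∧ (U ∧ Q))) ↓ Q

P ∨ S = F ∨ T = T
U ∧ Q = F ∧ T = F
R ∧ (U ∧ Q) = F ∧ F = F
(P ∨ S) ⊕ (R ∧ (U ∧ Q)) = T ⊕ F = T
((P ∨ S) ⊕ (R ∧ (U ∧ Q))) ↓ Q = T ↓ T = F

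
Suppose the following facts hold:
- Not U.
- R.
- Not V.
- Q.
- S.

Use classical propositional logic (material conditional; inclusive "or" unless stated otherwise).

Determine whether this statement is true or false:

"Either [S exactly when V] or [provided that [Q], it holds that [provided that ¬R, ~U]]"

True.

Parsed as (S ↔ V) ∨ (Q → (¬R → ¬U))

S ↔ V = T ↔ F = F
¬R = ¬T = F
¬U = ¬F = T
¬R → ¬U = F → T = T
Q → (¬R → ¬U) = T → T = T
(S ↔ V) ∨ (Q → (¬R → ¬U)) = F ∨ T = T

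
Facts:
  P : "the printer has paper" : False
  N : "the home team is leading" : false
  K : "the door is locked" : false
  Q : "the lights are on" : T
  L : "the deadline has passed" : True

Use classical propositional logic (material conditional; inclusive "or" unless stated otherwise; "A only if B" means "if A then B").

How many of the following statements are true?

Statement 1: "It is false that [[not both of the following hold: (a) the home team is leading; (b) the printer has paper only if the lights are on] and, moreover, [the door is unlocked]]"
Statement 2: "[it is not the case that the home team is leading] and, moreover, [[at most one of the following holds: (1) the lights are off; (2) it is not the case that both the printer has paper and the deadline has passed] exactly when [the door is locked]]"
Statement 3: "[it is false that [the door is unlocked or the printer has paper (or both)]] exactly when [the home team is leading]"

Statement 1: In symbols: ¬((N ↑ (P → Q)) ∧ ¬K)

P → Q = F → T = T
N ↑ (P → Q) = F ↑ T = T
¬K = ¬F = T
(N ↑ (P → Q)) ∧ ¬K = T ∧ T = T
¬((N ↑ (P → Q)) ∧ ¬K) = ¬T = F
Hence Statement 1 is false.

Statement 2: Formalization: ¬N ∧ ((¬Q ↑ (P ↑ L)) ↔ K)

¬N = ¬F = T
¬Q = ¬T = F
P ↑ L = F ↑ T = T
¬Q ↑ (P ↑ L) = F ↑ T = T
(¬Q ↑ (P ↑ L)) ↔ K = T ↔ F = F
¬N ∧ ((¬Q ↑ (P ↑ L)) ↔ K) = T ∧ F = F
So Statement 2 is false.

Statement 3: Formalization: ¬(¬K ∨ P) ↔ N

¬K = ¬F = T
¬K ∨ P = T ∨ F = T
¬(¬K ∨ P) = ¬T = F
¬(¬K ∨ P) ↔ N = F ↔ F = T
So Statement 3 is true.

True statements: 1 (Statement 3).

1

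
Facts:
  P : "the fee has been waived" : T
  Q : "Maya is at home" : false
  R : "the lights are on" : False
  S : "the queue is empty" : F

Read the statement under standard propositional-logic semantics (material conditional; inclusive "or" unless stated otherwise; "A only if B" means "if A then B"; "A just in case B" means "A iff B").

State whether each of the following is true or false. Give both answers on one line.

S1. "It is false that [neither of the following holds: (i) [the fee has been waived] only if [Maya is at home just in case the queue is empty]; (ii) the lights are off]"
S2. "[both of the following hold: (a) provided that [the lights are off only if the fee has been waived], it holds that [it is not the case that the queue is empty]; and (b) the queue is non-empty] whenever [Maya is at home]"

S1 True / S2 True

S1: Parsed as not ((P -> (Q iff S)) nor not R)

Q iff S = False iff False = True
P -> (Q iff S) = True -> True = True
not R = not False = True
(P -> (Q iff S)) nor not R = True nor True = False
not ((P -> (Q iff S)) nor not R) = not False = True
Hence S1 is true.

S2: Parsed as Q -> (((not R -> P) -> not S) and not S)

not R = not False = True
not R -> P = True -> True = True
not S = not False = True
(not R -> P) -> not S = True -> True = True
not S = not False = True
((not R -> P) -> not S) and not S = True and True = True
Q -> (((not R -> P) -> not S) and not S) = False -> True = True
Thus S2 is true.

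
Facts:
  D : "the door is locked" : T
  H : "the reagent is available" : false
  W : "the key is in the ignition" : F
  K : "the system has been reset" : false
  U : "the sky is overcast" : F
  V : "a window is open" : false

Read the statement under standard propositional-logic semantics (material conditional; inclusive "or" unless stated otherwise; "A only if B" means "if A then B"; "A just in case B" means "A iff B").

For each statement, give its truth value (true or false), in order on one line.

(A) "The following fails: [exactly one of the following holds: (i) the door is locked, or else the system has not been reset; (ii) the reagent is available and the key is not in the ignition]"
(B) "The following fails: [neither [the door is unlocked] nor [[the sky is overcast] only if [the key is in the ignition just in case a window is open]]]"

(A) False, (B) True

(A): This is ~((D | ~K) xor (H & ~W)).

~K = ~F = T
D | ~K = T | T = T
~W = ~F = T
H & ~W = F & T = F
(D | ~K) xor (H & ~W) = T xor F = T
~((D | ~K) xor (H & ~W)) = ~T = F
So (A) is false.

(B): This is ~(~D nor (U -> (W <-> V))).

~D = ~T = F
W <-> V = F <-> F = T
U -> (W <-> V) = F -> T = T
~D nor (U -> (W <-> V)) = F nor T = F
~(~D nor (U -> (W <-> V))) = ~F = T
Hence (B) is true.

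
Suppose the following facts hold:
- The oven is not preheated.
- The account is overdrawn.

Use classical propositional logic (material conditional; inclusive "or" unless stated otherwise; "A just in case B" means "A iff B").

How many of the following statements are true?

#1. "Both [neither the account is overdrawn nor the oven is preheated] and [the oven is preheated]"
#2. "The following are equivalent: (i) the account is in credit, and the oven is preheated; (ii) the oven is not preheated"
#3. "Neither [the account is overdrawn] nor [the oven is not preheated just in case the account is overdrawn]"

0

Let D = "the account is overdrawn" (T), L = "the oven is preheated" (F).

#1: Parsed as (D nor L) & L

D nor L = T nor F = F
(D nor L) & L = F & F = F
Hence #1 is false.

#2: Parsed as (~D & L) <-> ~L

~D = ~T = F
~D & L = F & F = F
~L = ~F = T
(~D & L) <-> ~L = F <-> T = F
Thus #2 is false.

#3: In symbols: D nor (~L <-> D)

~L = ~F = T
~L <-> D = T <-> T = T
D nor (~L <-> D) = T nor T = F
Hence #3 is false.

0 of the 3 statements are true (none).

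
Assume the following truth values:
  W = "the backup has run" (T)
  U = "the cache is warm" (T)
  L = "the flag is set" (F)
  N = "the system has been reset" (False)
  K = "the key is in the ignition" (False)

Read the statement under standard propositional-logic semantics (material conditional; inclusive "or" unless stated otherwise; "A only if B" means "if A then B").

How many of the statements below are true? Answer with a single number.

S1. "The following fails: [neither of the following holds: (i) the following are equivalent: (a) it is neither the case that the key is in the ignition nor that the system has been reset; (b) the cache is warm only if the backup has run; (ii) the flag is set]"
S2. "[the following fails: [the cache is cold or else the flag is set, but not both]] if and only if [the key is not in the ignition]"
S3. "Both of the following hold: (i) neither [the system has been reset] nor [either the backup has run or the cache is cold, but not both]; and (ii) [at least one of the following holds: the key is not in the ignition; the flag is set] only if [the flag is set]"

S1: This is ~(((K nor N) <-> (U -> W)) nor L).

K nor N = F nor F = T
U -> W = T -> T = T
(K nor N) <-> (U -> W) = T <-> T = T
((K nor N) <-> (U -> W)) nor L = T nor F = F
~(((K nor N) <-> (U -> W)) nor L) = ~F = T
Thus S1 is true.

S2: This is ~(~U xor L) <-> ~K.

~U = ~T = F
~U xor L = F xor F = F
~(~U xor L) = ~F = T
~K = ~F = T
~(~U xor L) <-> ~K = T <-> T = T
So S2 is true.

S3: Parsed as (N nor (W xor ~U)) & ((~K | L) -> L)

~U = ~T = F
W xor ~U = T xor F = T
N nor (W xor ~U) = F nor T = F
~K = ~F = T
~K | L = T | F = T
(~K | L) -> L = T -> F = F
(N nor (W xor ~U)) & ((~K | L) -> L) = F & F = F
Thus S3 is false.

True statements: 2 (S1, S2).

2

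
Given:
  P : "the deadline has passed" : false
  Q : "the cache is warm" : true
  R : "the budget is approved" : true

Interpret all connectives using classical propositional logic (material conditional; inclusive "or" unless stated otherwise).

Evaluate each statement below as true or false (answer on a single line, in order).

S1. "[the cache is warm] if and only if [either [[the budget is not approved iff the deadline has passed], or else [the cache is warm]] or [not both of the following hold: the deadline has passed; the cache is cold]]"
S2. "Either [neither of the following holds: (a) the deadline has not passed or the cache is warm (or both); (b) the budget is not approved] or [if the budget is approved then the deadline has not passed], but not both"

S1 true, S2 true

S1: In symbols: Q <-> (((~R <-> P) | Q) | (P nand ~Q))

~R = ~T = F
~R <-> P = F <-> F = T
(~R <-> P) | Q = T | T = T
~Q = ~T = F
P nand ~Q = F nand F = T
((~R <-> P) | Q) | (P nand ~Q) = T | T = T
Q <-> (((~R <-> P) | Q) | (P nand ~Q)) = T <-> T = T
Thus S1 is true.

S2: Formalization: ((~P | Q) nor ~R) xor (R -> ~P)

~P = ~F = T
~P | Q = T | T = T
~R = ~T = F
(~P | Q) nor ~R = T nor F = F
~P = ~F = T
R -> ~P = T -> T = T
((~P | Q) nor ~R) xor (R -> ~P) = F xor T = T
So S2 is true.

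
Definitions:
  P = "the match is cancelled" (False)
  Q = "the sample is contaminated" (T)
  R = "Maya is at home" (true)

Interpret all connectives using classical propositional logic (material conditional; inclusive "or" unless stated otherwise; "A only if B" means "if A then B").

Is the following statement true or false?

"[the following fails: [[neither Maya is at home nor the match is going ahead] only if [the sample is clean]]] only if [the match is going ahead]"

Values: R=T, P=F, Q=T.
In symbols: ~((R nor ~P) -> ~Q) -> ~P

~P = ~F = T
R nor ~P = T nor T = F
~Q = ~T = F
(R nor ~P) -> ~Q = F -> F = T
~((R nor ~P) -> ~Q) = ~T = F
~P = ~F = T
~((R nor ~P) -> ~Q) -> ~P = F -> T = T

True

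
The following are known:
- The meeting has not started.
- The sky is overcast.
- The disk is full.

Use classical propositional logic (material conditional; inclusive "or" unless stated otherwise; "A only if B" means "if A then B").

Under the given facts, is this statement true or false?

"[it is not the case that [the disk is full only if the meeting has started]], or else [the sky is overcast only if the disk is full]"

The statement is true.

Let G = "the disk is full" (T), Q = "the meeting has started" (F), N = "the sky is overcast" (T).
In symbols: ¬(G → Q) ∨ (N → G)

G → Q = T → F = F
¬(G → Q) = ¬F = T
N → G = T → T = T
¬(G → Q) ∨ (N → G) = T ∨ T = T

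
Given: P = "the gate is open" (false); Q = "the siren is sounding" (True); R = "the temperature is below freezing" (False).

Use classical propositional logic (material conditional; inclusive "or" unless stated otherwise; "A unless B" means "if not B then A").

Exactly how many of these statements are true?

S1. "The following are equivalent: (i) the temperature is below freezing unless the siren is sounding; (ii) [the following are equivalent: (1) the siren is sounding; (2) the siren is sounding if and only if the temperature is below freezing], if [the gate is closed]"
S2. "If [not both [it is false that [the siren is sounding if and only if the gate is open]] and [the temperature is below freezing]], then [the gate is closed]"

1

S1: Parsed as (R | Q) <-> (~P -> (Q <-> (Q <-> R)))

R | Q = F | T = T
~P = ~F = T
Q <-> R = T <-> F = F
Q <-> (Q <-> R) = T <-> F = F
~P -> (Q <-> (Q <-> R)) = T -> F = F
(R | Q) <-> (~P -> (Q <-> (Q <-> R))) = T <-> F = F
Thus S1 is false.

S2: Formalization: (~(Q <-> P) nand R) -> ~P

Q <-> P = T <-> F = F
~(Q <-> P) = ~F = T
~(Q <-> P) nand R = T nand F = T
~P = ~F = T
(~(Q <-> P) nand R) -> ~P = T -> T = T
Thus S2 is true.

1 of the 2 statements is true (S2).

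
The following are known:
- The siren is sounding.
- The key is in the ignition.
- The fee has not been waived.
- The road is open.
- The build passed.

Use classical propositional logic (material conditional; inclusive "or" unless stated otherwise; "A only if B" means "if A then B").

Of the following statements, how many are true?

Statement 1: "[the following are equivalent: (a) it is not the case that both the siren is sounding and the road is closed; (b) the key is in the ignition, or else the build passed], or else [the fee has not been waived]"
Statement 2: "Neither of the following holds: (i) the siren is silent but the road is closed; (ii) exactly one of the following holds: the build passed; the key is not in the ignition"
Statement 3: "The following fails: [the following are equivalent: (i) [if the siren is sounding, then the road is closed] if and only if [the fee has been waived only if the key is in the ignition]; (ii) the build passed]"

Let D = "the siren is sounding" (T), R = "the road is closed" (F), G = "the key is in the ignition" (T), L = "the build passed" (T), Q = "the fee has been waived" (F).

Statement 1: Formalization: ((D ↑ R) ↔ (G ∨ L)) ∨ ¬Q

D ↑ R = T ↑ F = T
G ∨ L = T ∨ T = T
(D ↑ R) ↔ (G ∨ L) = T ↔ T = T
¬Q = ¬F = T
((D ↑ R) ↔ (G ∨ L)) ∨ ¬Q = T ∨ T = T
Thus Statement 1 is true.

Statement 2: Formalization: (¬D ∧ R) ↓ (L ⊕ ¬G)

¬D = ¬T = F
¬D ∧ R = F ∧ F = F
¬G = ¬T = F
L ⊕ ¬G = T ⊕ F = T
(¬D ∧ R) ↓ (L ⊕ ¬G) = F ↓ T = F
Hence Statement 2 is false.

Statement 3: Formalization: ¬(((D → R) ↔ (Q → G)) ↔ L)

D → R = T → F = F
Q → G = F → T = T
(D → R) ↔ (Q → G) = F ↔ T = F
((D → R) ↔ (Q → G)) ↔ L = F ↔ T = F
¬(((D → R) ↔ (Q → G)) ↔ L) = ¬F = T
Thus Statement 3 is true.

Count: 2.

2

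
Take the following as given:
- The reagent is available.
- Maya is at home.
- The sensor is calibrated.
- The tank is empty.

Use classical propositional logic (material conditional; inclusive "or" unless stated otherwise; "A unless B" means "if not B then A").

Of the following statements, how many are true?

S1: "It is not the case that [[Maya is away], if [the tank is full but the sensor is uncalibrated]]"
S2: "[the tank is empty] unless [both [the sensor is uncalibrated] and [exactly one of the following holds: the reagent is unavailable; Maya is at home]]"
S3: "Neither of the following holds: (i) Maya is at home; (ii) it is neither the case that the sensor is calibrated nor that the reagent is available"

1

Let S = "the tank is full" (False), R = "the sensor is calibrated" (True), Q = "Maya is at home" (True), P = "the reagent is available" (True).

S1: Parsed as not ((S and not R) -> not Q)

not R = not True = False
S and not R = False and False = False
not Q = not True = False
(S and not R) -> not Q = False -> False = True
not ((S and not R) -> not Q) = not True = False
So S1 is false.

S2: Formalization: not S or (not R and (not P xor Q))

not S = not False = True
not R = not True = False
not P = not True = False
not P xor Q = False xor True = True
not R and (not P xor Q) = False and True = False
not S or (not R and (not P xor Q)) = True or False = True
Thus S2 is true.

S3: Formalization: Q nor (R nor P)

R nor P = True nor True = False
Q nor (R nor P) = True nor False = False
Thus S3 is false.

Count: 1.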